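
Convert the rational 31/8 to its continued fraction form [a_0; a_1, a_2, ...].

[3; 1, 7]

Run the Euclidean algorithm on 31 and 8; the successive quotients are the partial quotients a_0, a_1, ... (each step inverts the fractional part left over by the previous one):
  31 = 3*8 + 7, so a_0 = 3.
  8 = 1*7 + 1, so a_1 = 1.
  7 = 7*1 + 0, so a_2 = 7.
The remainder reaches 0 after 3 divisions, so the expansion has 3 partial quotients, read off in order.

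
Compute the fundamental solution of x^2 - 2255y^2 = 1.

First expand sqrt(2255) as a continued fraction. With x_i = (sqrt(2255) + m_i)/d_i and (m_0, d_0) = (0, 1): a_0 = floor(sqrt(2255)) = 47, since 47^2 = 2209 <= 2255 < 2304 = 48^2.
Iterate m_{i+1} = d_i*a_i - m_i, d_{i+1} = (2255 - m_{i+1}^2)/d_i, a_{i+1} = floor((a_0 + m_{i+1})/d_{i+1}):
  m_1 = 1*47 - 0 = 47, d_1 = (2255 - 47^2)/1 = 46/1 = 46, a_1 = floor((47 + 47)/46) = 2.
  m_2 = 46*2 - 47 = 45, d_2 = (2255 - 45^2)/46 = 230/46 = 5, a_2 = floor((47 + 45)/5) = 18.
  m_3 = 5*18 - 45 = 45, d_3 = (2255 - 45^2)/5 = 230/5 = 46, a_3 = floor((47 + 45)/46) = 2.
  m_4 = 46*2 - 45 = 47, d_4 = (2255 - 47^2)/46 = 46/46 = 1, a_4 = floor((47 + 47)/1) = 94.
  m_5 = 1*94 - 47 = 47, d_5 = (2255 - 47^2)/1 = 46/1 = 46: (m_5, d_5) = (m_1, d_1) = (47, 46), so from here the quotients repeat a_1, ..., a_4; the period length is 4.
So sqrt(2255) = [47; (2, 18, 2, 94)] with period length k = 4.
k is even, so the fundamental solution of x^2 - 2255y^2 = 1 is (p_{k-1}, q_{k-1}) = (p_3, q_3); compute convergents through index 3.
Convergents (p_i = a_i*p_{i-1} + p_{i-2}, q_i = a_i*q_{i-1} + q_{i-2} with p_{-2}=0, p_{-1}=1, q_{-2}=1, q_{-1}=0):
  i=0: a_0=47, p_0 = 47*1 + 0 = 47, q_0 = 47*0 + 1 = 1.
  i=1: a_1=2, p_1 = 2*47 + 1 = 95, q_1 = 2*1 + 0 = 2.
  i=2: a_2=18, p_2 = 18*95 + 47 = 1757, q_2 = 18*2 + 1 = 37.
  i=3: a_3=2, p_3 = 2*1757 + 95 = 3609, q_3 = 2*37 + 2 = 76.
Check: 3609^2 - 2255*76^2 = 13024881 - 13024880 = 1, so (x, y) = (3609, 76) solves the equation, and by the theorem it is the least positive solution.

(x, y) = (3609, 76)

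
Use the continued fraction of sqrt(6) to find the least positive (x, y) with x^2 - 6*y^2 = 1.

First expand sqrt(6) as a continued fraction. With x_i = (sqrt(6) + m_i)/d_i and (m_0, d_0) = (0, 1): a_0 = floor(sqrt(6)) = 2, since 2^2 = 4 <= 6 < 9 = 3^2.
Iterate m_{i+1} = d_i*a_i - m_i, d_{i+1} = (6 - m_{i+1}^2)/d_i, a_{i+1} = floor((a_0 + m_{i+1})/d_{i+1}):
  m_1 = 1*2 - 0 = 2, d_1 = (6 - 2^2)/1 = 2/1 = 2, a_1 = floor((2 + 2)/2) = 2.
  m_2 = 2*2 - 2 = 2, d_2 = (6 - 2^2)/2 = 2/2 = 1, a_2 = floor((2 + 2)/1) = 4.
  m_3 = 1*4 - 2 = 2, d_3 = (6 - 2^2)/1 = 2/1 = 2: (m_3, d_3) = (m_1, d_1) = (2, 2), so from here the quotients repeat a_1, a_2; the period length is 2.
So sqrt(6) = [2; (2, 4)] with period length k = 2.
k is even, so the fundamental solution of x^2 - 6y^2 = 1 is (p_{k-1}, q_{k-1}) = (p_1, q_1); compute convergents through index 1.
Convergents (p_i = a_i*p_{i-1} + p_{i-2}, q_i = a_i*q_{i-1} + q_{i-2} with p_{-2}=0, p_{-1}=1, q_{-2}=1, q_{-1}=0):
  i=0: a_0=2, p_0 = 2*1 + 0 = 2, q_0 = 2*0 + 1 = 1.
  i=1: a_1=2, p_1 = 2*2 + 1 = 5, q_1 = 2*1 + 0 = 2.
Check: 5^2 - 6*2^2 = 25 - 24 = 1, so (x, y) = (5, 2) solves the equation, and by the theorem it is the least positive solution.

(x, y) = (5, 2)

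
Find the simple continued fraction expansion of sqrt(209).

[14; (2, 5, 3, 2, 3, 5, 2, 28)]

Write x_i = (sqrt(209) + m_i)/d_i with (m_0, d_0) = (0, 1). a_0 = floor(sqrt(209)) = 14, since 14^2 = 196 <= 209 < 225 = 15^2.
Iterate m_{i+1} = d_i*a_i - m_i, d_{i+1} = (209 - m_{i+1}^2)/d_i, a_{i+1} = floor((a_0 + m_{i+1})/d_{i+1}):
  m_1 = 1*14 - 0 = 14, d_1 = (209 - 14^2)/1 = 13/1 = 13, a_1 = floor((14 + 14)/13) = 2.
  m_2 = 13*2 - 14 = 12, d_2 = (209 - 12^2)/13 = 65/13 = 5, a_2 = floor((14 + 12)/5) = 5.
  m_3 = 5*5 - 12 = 13, d_3 = (209 - 13^2)/5 = 40/5 = 8, a_3 = floor((14 + 13)/8) = 3.
  m_4 = 8*3 - 13 = 11, d_4 = (209 - 11^2)/8 = 88/8 = 11, a_4 = floor((14 + 11)/11) = 2.
  m_5 = 11*2 - 11 = 11, d_5 = (209 - 11^2)/11 = 88/11 = 8, a_5 = floor((14 + 11)/8) = 3.
  m_6 = 8*3 - 11 = 13, d_6 = (209 - 13^2)/8 = 40/8 = 5, a_6 = floor((14 + 13)/5) = 5.
  m_7 = 5*5 - 13 = 12, d_7 = (209 - 12^2)/5 = 65/5 = 13, a_7 = floor((14 + 12)/13) = 2.
  m_8 = 13*2 - 12 = 14, d_8 = (209 - 14^2)/13 = 13/13 = 1, a_8 = floor((14 + 14)/1) = 28.
  m_9 = 1*28 - 14 = 14, d_9 = (209 - 14^2)/1 = 13/1 = 13: (m_9, d_9) = (m_1, d_1) = (14, 13), so from here the quotients repeat a_1, ..., a_8; the period length is 8.
Hence the expansion of sqrt(209) is a_0 = 14 followed by the repeating block 2, 5, 3, 2, 3, 5, 2, 28 (period 8).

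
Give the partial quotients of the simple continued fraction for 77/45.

[1; 1, 2, 2, 6]

Run the Euclidean algorithm on 77 and 45; the successive quotients are the partial quotients a_0, a_1, ... (each step inverts the fractional part left over by the previous one):
  77 = 1*45 + 32, so a_0 = 1.
  45 = 1*32 + 13, so a_1 = 1.
  32 = 2*13 + 6, so a_2 = 2.
  13 = 2*6 + 1, so a_3 = 2.
  6 = 6*1 + 0, so a_4 = 6.
The remainder reaches 0 after 5 divisions, so the expansion has 5 partial quotients, read off in order.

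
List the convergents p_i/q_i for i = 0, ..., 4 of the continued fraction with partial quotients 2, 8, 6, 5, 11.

Using the convergent recurrence p_i = a_i*p_{i-1} + p_{i-2}, q_i = a_i*q_{i-1} + q_{i-2} with p_{-2}=0, p_{-1}=1, q_{-2}=1, q_{-1}=0:
  i=0: a_0=2, p_0 = 2*1 + 0 = 2, q_0 = 2*0 + 1 = 1.
  i=1: a_1=8, p_1 = 8*2 + 1 = 17, q_1 = 8*1 + 0 = 8.
  i=2: a_2=6, p_2 = 6*17 + 2 = 104, q_2 = 6*8 + 1 = 49.
  i=3: a_3=5, p_3 = 5*104 + 17 = 537, q_3 = 5*49 + 8 = 253.
  i=4: a_4=11, p_4 = 11*537 + 104 = 6011, q_4 = 11*253 + 49 = 2832.

2/1, 17/8, 104/49, 537/253, 6011/2832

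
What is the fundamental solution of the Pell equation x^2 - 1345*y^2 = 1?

First expand sqrt(1345) as a continued fraction. With x_i = (sqrt(1345) + m_i)/d_i and (m_0, d_0) = (0, 1): a_0 = floor(sqrt(1345)) = 36, since 36^2 = 1296 <= 1345 < 1369 = 37^2.
Iterate m_{i+1} = d_i*a_i - m_i, d_{i+1} = (1345 - m_{i+1}^2)/d_i, a_{i+1} = floor((a_0 + m_{i+1})/d_{i+1}):
  m_1 = 1*36 - 0 = 36, d_1 = (1345 - 36^2)/1 = 49/1 = 49, a_1 = floor((36 + 36)/49) = 1.
  m_2 = 49*1 - 36 = 13, d_2 = (1345 - 13^2)/49 = 1176/49 = 24, a_2 = floor((36 + 13)/24) = 2.
  m_3 = 24*2 - 13 = 35, d_3 = (1345 - 35^2)/24 = 120/24 = 5, a_3 = floor((36 + 35)/5) = 14.
  m_4 = 5*14 - 35 = 35, d_4 = (1345 - 35^2)/5 = 120/5 = 24, a_4 = floor((36 + 35)/24) = 2.
  m_5 = 24*2 - 35 = 13, d_5 = (1345 - 13^2)/24 = 1176/24 = 49, a_5 = floor((36 + 13)/49) = 1.
  m_6 = 49*1 - 13 = 36, d_6 = (1345 - 36^2)/49 = 49/49 = 1, a_6 = floor((36 + 36)/1) = 72.
  m_7 = 1*72 - 36 = 36, d_7 = (1345 - 36^2)/1 = 49/1 = 49: (m_7, d_7) = (m_1, d_1) = (36, 49), so from here the quotients repeat a_1, ..., a_6; the period length is 6.
So sqrt(1345) = [36; (1, 2, 14, 2, 1, 72)] with period length k = 6.
k is even, so the fundamental solution of x^2 - 1345y^2 = 1 is (p_{k-1}, q_{k-1}) = (p_5, q_5); compute convergents through index 5.
Convergents (p_i = a_i*p_{i-1} + p_{i-2}, q_i = a_i*q_{i-1} + q_{i-2} with p_{-2}=0, p_{-1}=1, q_{-2}=1, q_{-1}=0):
  i=0: a_0=36, p_0 = 36*1 + 0 = 36, q_0 = 36*0 + 1 = 1.
  i=1: a_1=1, p_1 = 1*36 + 1 = 37, q_1 = 1*1 + 0 = 1.
  i=2: a_2=2, p_2 = 2*37 + 36 = 110, q_2 = 2*1 + 1 = 3.
  i=3: a_3=14, p_3 = 14*110 + 37 = 1577, q_3 = 14*3 + 1 = 43.
  i=4: a_4=2, p_4 = 2*1577 + 110 = 3264, q_4 = 2*43 + 3 = 89.
  i=5: a_5=1, p_5 = 1*3264 + 1577 = 4841, q_5 = 1*89 + 43 = 132.
Check: 4841^2 - 1345*132^2 = 23435281 - 23435280 = 1, so (x, y) = (4841, 132) solves the equation, and by the theorem it is the least positive solution.

(x, y) = (4841, 132)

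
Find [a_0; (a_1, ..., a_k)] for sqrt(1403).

Write x_i = (sqrt(1403) + m_i)/d_i with (m_0, d_0) = (0, 1). a_0 = floor(sqrt(1403)) = 37, since 37^2 = 1369 <= 1403 < 1444 = 38^2.
Iterate m_{i+1} = d_i*a_i - m_i, d_{i+1} = (1403 - m_{i+1}^2)/d_i, a_{i+1} = floor((a_0 + m_{i+1})/d_{i+1}):
  m_1 = 1*37 - 0 = 37, d_1 = (1403 - 37^2)/1 = 34/1 = 34, a_1 = floor((37 + 37)/34) = 2.
  m_2 = 34*2 - 37 = 31, d_2 = (1403 - 31^2)/34 = 442/34 = 13, a_2 = floor((37 + 31)/13) = 5.
  m_3 = 13*5 - 31 = 34, d_3 = (1403 - 34^2)/13 = 247/13 = 19, a_3 = floor((37 + 34)/19) = 3.
  m_4 = 19*3 - 34 = 23, d_4 = (1403 - 23^2)/19 = 874/19 = 46, a_4 = floor((37 + 23)/46) = 1.
  m_5 = 46*1 - 23 = 23, d_5 = (1403 - 23^2)/46 = 874/46 = 19, a_5 = floor((37 + 23)/19) = 3.
  m_6 = 19*3 - 23 = 34, d_6 = (1403 - 34^2)/19 = 247/19 = 13, a_6 = floor((37 + 34)/13) = 5.
  m_7 = 13*5 - 34 = 31, d_7 = (1403 - 31^2)/13 = 442/13 = 34, a_7 = floor((37 + 31)/34) = 2.
  m_8 = 34*2 - 31 = 37, d_8 = (1403 - 37^2)/34 = 34/34 = 1, a_8 = floor((37 + 37)/1) = 74.
  m_9 = 1*74 - 37 = 37, d_9 = (1403 - 37^2)/1 = 34/1 = 34: (m_9, d_9) = (m_1, d_1) = (37, 34), so from here the quotients repeat a_1, ..., a_8; the period length is 8.
Hence the expansion of sqrt(1403) is a_0 = 37 followed by the repeating block 2, 5, 3, 1, 3, 5, 2, 74 (period 8).

[37; (2, 5, 3, 1, 3, 5, 2, 74)]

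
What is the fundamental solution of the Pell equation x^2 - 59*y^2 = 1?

(x, y) = (530, 69)

First expand sqrt(59) as a continued fraction. With x_i = (sqrt(59) + m_i)/d_i and (m_0, d_0) = (0, 1): a_0 = floor(sqrt(59)) = 7, since 7^2 = 49 <= 59 < 64 = 8^2.
Iterate m_{i+1} = d_i*a_i - m_i, d_{i+1} = (59 - m_{i+1}^2)/d_i, a_{i+1} = floor((a_0 + m_{i+1})/d_{i+1}):
  m_1 = 1*7 - 0 = 7, d_1 = (59 - 7^2)/1 = 10/1 = 10, a_1 = floor((7 + 7)/10) = 1.
  m_2 = 10*1 - 7 = 3, d_2 = (59 - 3^2)/10 = 50/10 = 5, a_2 = floor((7 + 3)/5) = 2.
  m_3 = 5*2 - 3 = 7, d_3 = (59 - 7^2)/5 = 10/5 = 2, a_3 = floor((7 + 7)/2) = 7.
  m_4 = 2*7 - 7 = 7, d_4 = (59 - 7^2)/2 = 10/2 = 5, a_4 = floor((7 + 7)/5) = 2.
  m_5 = 5*2 - 7 = 3, d_5 = (59 - 3^2)/5 = 50/5 = 10, a_5 = floor((7 + 3)/10) = 1.
  m_6 = 10*1 - 3 = 7, d_6 = (59 - 7^2)/10 = 10/10 = 1, a_6 = floor((7 + 7)/1) = 14.
  m_7 = 1*14 - 7 = 7, d_7 = (59 - 7^2)/1 = 10/1 = 10: (m_7, d_7) = (m_1, d_1) = (7, 10), so from here the quotients repeat a_1, ..., a_6; the period length is 6.
So sqrt(59) = [7; (1, 2, 7, 2, 1, 14)] with period length k = 6.
k is even, so the fundamental solution of x^2 - 59y^2 = 1 is (p_{k-1}, q_{k-1}) = (p_5, q_5); compute convergents through index 5.
Convergents (p_i = a_i*p_{i-1} + p_{i-2}, q_i = a_i*q_{i-1} + q_{i-2} with p_{-2}=0, p_{-1}=1, q_{-2}=1, q_{-1}=0):
  i=0: a_0=7, p_0 = 7*1 + 0 = 7, q_0 = 7*0 + 1 = 1.
  i=1: a_1=1, p_1 = 1*7 + 1 = 8, q_1 = 1*1 + 0 = 1.
  i=2: a_2=2, p_2 = 2*8 + 7 = 23, q_2 = 2*1 + 1 = 3.
  i=3: a_3=7, p_3 = 7*23 + 8 = 169, q_3 = 7*3 + 1 = 22.
  i=4: a_4=2, p_4 = 2*169 + 23 = 361, q_4 = 2*22 + 3 = 47.
  i=5: a_5=1, p_5 = 1*361 + 169 = 530, q_5 = 1*47 + 22 = 69.
Check: 530^2 - 59*69^2 = 280900 - 280899 = 1, so (x, y) = (530, 69) solves the equation, and by the theorem it is the least positive solution.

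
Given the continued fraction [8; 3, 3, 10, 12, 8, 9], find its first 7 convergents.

8/1, 25/3, 83/10, 855/103, 10343/1246, 83599/10071, 762734/91885

Using the convergent recurrence p_i = a_i*p_{i-1} + p_{i-2}, q_i = a_i*q_{i-1} + q_{i-2} with p_{-2}=0, p_{-1}=1, q_{-2}=1, q_{-1}=0:
  i=0: a_0=8, p_0 = 8*1 + 0 = 8, q_0 = 8*0 + 1 = 1.
  i=1: a_1=3, p_1 = 3*8 + 1 = 25, q_1 = 3*1 + 0 = 3.
  i=2: a_2=3, p_2 = 3*25 + 8 = 83, q_2 = 3*3 + 1 = 10.
  i=3: a_3=10, p_3 = 10*83 + 25 = 855, q_3 = 10*10 + 3 = 103.
  i=4: a_4=12, p_4 = 12*855 + 83 = 10343, q_4 = 12*103 + 10 = 1246.
  i=5: a_5=8, p_5 = 8*10343 + 855 = 83599, q_5 = 8*1246 + 103 = 10071.
  i=6: a_6=9, p_6 = 9*83599 + 10343 = 762734, q_6 = 9*10071 + 1246 = 91885.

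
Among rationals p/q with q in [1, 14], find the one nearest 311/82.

53/14

Expand x = 311/82 as a continued fraction with the Euclidean algorithm:
  311 = 3*82 + 65, so a_0 = 3.
  82 = 1*65 + 17, so a_1 = 1.
  65 = 3*17 + 14, so a_2 = 3.
  17 = 1*14 + 3, so a_3 = 1.
  14 = 4*3 + 2, so a_4 = 4.
  3 = 1*2 + 1, so a_5 = 1.
  2 = 2*1 + 0, so a_6 = 2.
so x = [3; 1, 3, 1, 4, 1, 2].
Convergents (p_i = a_i*p_{i-1} + p_{i-2}, q_i = a_i*q_{i-1} + q_{i-2} with p_{-2}=0, p_{-1}=1, q_{-2}=1, q_{-1}=0), until the denominator exceeds 14:
  i=0: a_0=3, p_0 = 3*1 + 0 = 3, q_0 = 3*0 + 1 = 1.
  i=1: a_1=1, p_1 = 1*3 + 1 = 4, q_1 = 1*1 + 0 = 1.
  i=2: a_2=3, p_2 = 3*4 + 3 = 15, q_2 = 3*1 + 1 = 4.
  i=3: a_3=1, p_3 = 1*15 + 4 = 19, q_3 = 1*4 + 1 = 5.
  i=4: a_4=4, p_4 = 4*19 + 15 = 91, q_4 = 4*5 + 4 = 24.
q_4 = 24 > 14, so the last convergent with denominator <= 14 is p_3/q_3 = 19/5.
The closest fraction with denominator <= 14 is either p_3/q_3 or the intermediate fraction (k*p_3 + p_2)/(k*q_3 + q_2) with the largest k >= 1 whose denominator stays <= 14; these approach x as k grows, and every other convergent or intermediate fraction in range is farther away.
Largest k: floor((14 - q_2)/q_3) = floor((14 - 4)/5) = 2.
That gives (2*19 + 15)/(2*5 + 4) = 53/14.
Compare the errors: |x - 19/5| = |311*5 - 19*82|/(82*5) = 3/410, and |x - 53/14| = |311*14 - 53*82|/(82*14) = 8/1148.
Cross-multiplying, 8*410 = 3280 < 3444 = 3*1148, so 8/1148 is smaller: the intermediate fraction 53/14 is closer to x than 19/5.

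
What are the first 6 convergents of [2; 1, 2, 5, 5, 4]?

2/1, 3/1, 8/3, 43/16, 223/83, 935/348

Using the convergent recurrence p_i = a_i*p_{i-1} + p_{i-2}, q_i = a_i*q_{i-1} + q_{i-2} with p_{-2}=0, p_{-1}=1, q_{-2}=1, q_{-1}=0:
  i=0: a_0=2, p_0 = 2*1 + 0 = 2, q_0 = 2*0 + 1 = 1.
  i=1: a_1=1, p_1 = 1*2 + 1 = 3, q_1 = 1*1 + 0 = 1.
  i=2: a_2=2, p_2 = 2*3 + 2 = 8, q_2 = 2*1 + 1 = 3.
  i=3: a_3=5, p_3 = 5*8 + 3 = 43, q_3 = 5*3 + 1 = 16.
  i=4: a_4=5, p_4 = 5*43 + 8 = 223, q_4 = 5*16 + 3 = 83.
  i=5: a_5=4, p_5 = 4*223 + 43 = 935, q_5 = 4*83 + 16 = 348.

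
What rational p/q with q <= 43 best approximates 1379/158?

96/11

Expand x = 1379/158 as a continued fraction with the Euclidean algorithm:
  1379 = 8*158 + 115, so a_0 = 8.
  158 = 1*115 + 43, so a_1 = 1.
  115 = 2*43 + 29, so a_2 = 2.
  43 = 1*29 + 14, so a_3 = 1.
  29 = 2*14 + 1, so a_4 = 2.
  14 = 14*1 + 0, so a_5 = 14.
so x = [8; 1, 2, 1, 2, 14].
Convergents (p_i = a_i*p_{i-1} + p_{i-2}, q_i = a_i*q_{i-1} + q_{i-2} with p_{-2}=0, p_{-1}=1, q_{-2}=1, q_{-1}=0), until the denominator exceeds 43:
  i=0: a_0=8, p_0 = 8*1 + 0 = 8, q_0 = 8*0 + 1 = 1.
  i=1: a_1=1, p_1 = 1*8 + 1 = 9, q_1 = 1*1 + 0 = 1.
  i=2: a_2=2, p_2 = 2*9 + 8 = 26, q_2 = 2*1 + 1 = 3.
  i=3: a_3=1, p_3 = 1*26 + 9 = 35, q_3 = 1*3 + 1 = 4.
  i=4: a_4=2, p_4 = 2*35 + 26 = 96, q_4 = 2*4 + 3 = 11.
  i=5: a_5=14, p_5 = 14*96 + 35 = 1379, q_5 = 14*11 + 4 = 158.
q_5 = 158 > 43, so the last convergent with denominator <= 43 is p_4/q_4 = 96/11.
The closest fraction with denominator <= 43 is either p_4/q_4 or the intermediate fraction (k*p_4 + p_3)/(k*q_4 + q_3) with the largest k >= 1 whose denominator stays <= 43; these approach x as k grows, and every other convergent or intermediate fraction in range is farther away.
Largest k: floor((43 - q_3)/q_4) = floor((43 - 4)/11) = 3.
That gives (3*96 + 35)/(3*11 + 4) = 323/37.
Compare the errors: |x - 96/11| = |1379*11 - 96*158|/(158*11) = 1/1738, and |x - 323/37| = |1379*37 - 323*158|/(158*37) = 11/5846.
Cross-multiplying, 1*5846 = 5846 < 19118 = 11*1738, so 1/1738 is smaller: the convergent 96/11 is closer to x than 323/37.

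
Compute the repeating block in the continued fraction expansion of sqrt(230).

[15; (6, 30)]

Write x_i = (sqrt(230) + m_i)/d_i with (m_0, d_0) = (0, 1). a_0 = floor(sqrt(230)) = 15, since 15^2 = 225 <= 230 < 256 = 16^2.
Iterate m_{i+1} = d_i*a_i - m_i, d_{i+1} = (230 - m_{i+1}^2)/d_i, a_{i+1} = floor((a_0 + m_{i+1})/d_{i+1}):
  m_1 = 1*15 - 0 = 15, d_1 = (230 - 15^2)/1 = 5/1 = 5, a_1 = floor((15 + 15)/5) = 6.
  m_2 = 5*6 - 15 = 15, d_2 = (230 - 15^2)/5 = 5/5 = 1, a_2 = floor((15 + 15)/1) = 30.
  m_3 = 1*30 - 15 = 15, d_3 = (230 - 15^2)/1 = 5/1 = 5: (m_3, d_3) = (m_1, d_1) = (15, 5), so from here the quotients repeat a_1, a_2; the period length is 2.
Hence the expansion of sqrt(230) is a_0 = 15 followed by the repeating block 6, 30 (period 2).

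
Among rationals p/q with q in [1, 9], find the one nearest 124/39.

Expand x = 124/39 as a continued fraction with the Euclidean algorithm:
  124 = 3*39 + 7, so a_0 = 3.
  39 = 5*7 + 4, so a_1 = 5.
  7 = 1*4 + 3, so a_2 = 1.
  4 = 1*3 + 1, so a_3 = 1.
  3 = 3*1 + 0, so a_4 = 3.
so x = [3; 5, 1, 1, 3].
Convergents (p_i = a_i*p_{i-1} + p_{i-2}, q_i = a_i*q_{i-1} + q_{i-2} with p_{-2}=0, p_{-1}=1, q_{-2}=1, q_{-1}=0), until the denominator exceeds 9:
  i=0: a_0=3, p_0 = 3*1 + 0 = 3, q_0 = 3*0 + 1 = 1.
  i=1: a_1=5, p_1 = 5*3 + 1 = 16, q_1 = 5*1 + 0 = 5.
  i=2: a_2=1, p_2 = 1*16 + 3 = 19, q_2 = 1*5 + 1 = 6.
  i=3: a_3=1, p_3 = 1*19 + 16 = 35, q_3 = 1*6 + 5 = 11.
q_3 = 11 > 9, so the last convergent with denominator <= 9 is p_2/q_2 = 19/6.
The closest fraction with denominator <= 9 is either p_2/q_2 or the intermediate fraction (k*p_2 + p_1)/(k*q_2 + q_1) with the largest k >= 1 whose denominator stays <= 9; these approach x as k grows, and every other convergent or intermediate fraction in range is farther away.
Largest k: floor((9 - q_1)/q_2) = floor((9 - 5)/6) = 0.
Since k = 0, no intermediate fraction beyond p_2/q_2 has denominator <= 9, so the convergent 19/6 is the closest (its error is |124*6 - 19*39|/(39*6) = 3/234).

19/6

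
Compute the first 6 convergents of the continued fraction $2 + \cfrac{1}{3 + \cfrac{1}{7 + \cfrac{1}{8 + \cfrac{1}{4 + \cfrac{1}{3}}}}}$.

2/1, 7/3, 51/22, 415/179, 1711/738, 5548/2393

Using the convergent recurrence p_i = a_i*p_{i-1} + p_{i-2}, q_i = a_i*q_{i-1} + q_{i-2} with p_{-2}=0, p_{-1}=1, q_{-2}=1, q_{-1}=0:
  i=0: a_0=2, p_0 = 2*1 + 0 = 2, q_0 = 2*0 + 1 = 1.
  i=1: a_1=3, p_1 = 3*2 + 1 = 7, q_1 = 3*1 + 0 = 3.
  i=2: a_2=7, p_2 = 7*7 + 2 = 51, q_2 = 7*3 + 1 = 22.
  i=3: a_3=8, p_3 = 8*51 + 7 = 415, q_3 = 8*22 + 3 = 179.
  i=4: a_4=4, p_4 = 4*415 + 51 = 1711, q_4 = 4*179 + 22 = 738.
  i=5: a_5=3, p_5 = 3*1711 + 415 = 5548, q_5 = 3*738 + 179 = 2393.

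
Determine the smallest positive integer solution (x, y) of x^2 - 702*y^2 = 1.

(x, y) = (53, 2)

First expand sqrt(702) as a continued fraction. With x_i = (sqrt(702) + m_i)/d_i and (m_0, d_0) = (0, 1): a_0 = floor(sqrt(702)) = 26, since 26^2 = 676 <= 702 < 729 = 27^2.
Iterate m_{i+1} = d_i*a_i - m_i, d_{i+1} = (702 - m_{i+1}^2)/d_i, a_{i+1} = floor((a_0 + m_{i+1})/d_{i+1}):
  m_1 = 1*26 - 0 = 26, d_1 = (702 - 26^2)/1 = 26/1 = 26, a_1 = floor((26 + 26)/26) = 2.
  m_2 = 26*2 - 26 = 26, d_2 = (702 - 26^2)/26 = 26/26 = 1, a_2 = floor((26 + 26)/1) = 52.
  m_3 = 1*52 - 26 = 26, d_3 = (702 - 26^2)/1 = 26/1 = 26: (m_3, d_3) = (m_1, d_1) = (26, 26), so from here the quotients repeat a_1, a_2; the period length is 2.
So sqrt(702) = [26; (2, 52)] with period length k = 2.
k is even, so the fundamental solution of x^2 - 702y^2 = 1 is (p_{k-1}, q_{k-1}) = (p_1, q_1); compute convergents through index 1.
Convergents (p_i = a_i*p_{i-1} + p_{i-2}, q_i = a_i*q_{i-1} + q_{i-2} with p_{-2}=0, p_{-1}=1, q_{-2}=1, q_{-1}=0):
  i=0: a_0=26, p_0 = 26*1 + 0 = 26, q_0 = 26*0 + 1 = 1.
  i=1: a_1=2, p_1 = 2*26 + 1 = 53, q_1 = 2*1 + 0 = 2.
Check: 53^2 - 702*2^2 = 2809 - 2808 = 1, so (x, y) = (53, 2) solves the equation, and by the theorem it is the least positive solution.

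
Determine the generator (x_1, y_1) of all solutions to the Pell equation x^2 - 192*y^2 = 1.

(x, y) = (97, 7)

First expand sqrt(192) as a continued fraction. With x_i = (sqrt(192) + m_i)/d_i and (m_0, d_0) = (0, 1): a_0 = floor(sqrt(192)) = 13, since 13^2 = 169 <= 192 < 196 = 14^2.
Iterate m_{i+1} = d_i*a_i - m_i, d_{i+1} = (192 - m_{i+1}^2)/d_i, a_{i+1} = floor((a_0 + m_{i+1})/d_{i+1}):
  m_1 = 1*13 - 0 = 13, d_1 = (192 - 13^2)/1 = 23/1 = 23, a_1 = floor((13 + 13)/23) = 1.
  m_2 = 23*1 - 13 = 10, d_2 = (192 - 10^2)/23 = 92/23 = 4, a_2 = floor((13 + 10)/4) = 5.
  m_3 = 4*5 - 10 = 10, d_3 = (192 - 10^2)/4 = 92/4 = 23, a_3 = floor((13 + 10)/23) = 1.
  m_4 = 23*1 - 10 = 13, d_4 = (192 - 13^2)/23 = 23/23 = 1, a_4 = floor((13 + 13)/1) = 26.
  m_5 = 1*26 - 13 = 13, d_5 = (192 - 13^2)/1 = 23/1 = 23: (m_5, d_5) = (m_1, d_1) = (13, 23), so from here the quotients repeat a_1, ..., a_4; the period length is 4.
So sqrt(192) = [13; (1, 5, 1, 26)] with period length k = 4.
k is even, so the fundamental solution of x^2 - 192y^2 = 1 is (p_{k-1}, q_{k-1}) = (p_3, q_3); compute convergents through index 3.
Convergents (p_i = a_i*p_{i-1} + p_{i-2}, q_i = a_i*q_{i-1} + q_{i-2} with p_{-2}=0, p_{-1}=1, q_{-2}=1, q_{-1}=0):
  i=0: a_0=13, p_0 = 13*1 + 0 = 13, q_0 = 13*0 + 1 = 1.
  i=1: a_1=1, p_1 = 1*13 + 1 = 14, q_1 = 1*1 + 0 = 1.
  i=2: a_2=5, p_2 = 5*14 + 13 = 83, q_2 = 5*1 + 1 = 6.
  i=3: a_3=1, p_3 = 1*83 + 14 = 97, q_3 = 1*6 + 1 = 7.
Check: 97^2 - 192*7^2 = 9409 - 9408 = 1, so (x, y) = (97, 7) solves the equation, and by the theorem it is the least positive solution.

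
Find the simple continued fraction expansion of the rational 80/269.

[0; 3, 2, 1, 3, 7]

Run the Euclidean algorithm on 80 and 269; the successive quotients are the partial quotients a_0, a_1, ... (each step inverts the fractional part left over by the previous one):
  80 = 0*269 + 80, so a_0 = 0.
  269 = 3*80 + 29, so a_1 = 3.
  80 = 2*29 + 22, so a_2 = 2.
  29 = 1*22 + 7, so a_3 = 1.
  22 = 3*7 + 1, so a_4 = 3.
  7 = 7*1 + 0, so a_5 = 7.
The remainder reaches 0 after 6 divisions, so the expansion has 6 partial quotients, read off in order.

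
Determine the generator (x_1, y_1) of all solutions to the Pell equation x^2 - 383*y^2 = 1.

First expand sqrt(383) as a continued fraction. With x_i = (sqrt(383) + m_i)/d_i and (m_0, d_0) = (0, 1): a_0 = floor(sqrt(383)) = 19, since 19^2 = 361 <= 383 < 400 = 20^2.
Iterate m_{i+1} = d_i*a_i - m_i, d_{i+1} = (383 - m_{i+1}^2)/d_i, a_{i+1} = floor((a_0 + m_{i+1})/d_{i+1}):
  m_1 = 1*19 - 0 = 19, d_1 = (383 - 19^2)/1 = 22/1 = 22, a_1 = floor((19 + 19)/22) = 1.
  m_2 = 22*1 - 19 = 3, d_2 = (383 - 3^2)/22 = 374/22 = 17, a_2 = floor((19 + 3)/17) = 1.
  m_3 = 17*1 - 3 = 14, d_3 = (383 - 14^2)/17 = 187/17 = 11, a_3 = floor((19 + 14)/11) = 3.
  m_4 = 11*3 - 14 = 19, d_4 = (383 - 19^2)/11 = 22/11 = 2, a_4 = floor((19 + 19)/2) = 19.
  m_5 = 2*19 - 19 = 19, d_5 = (383 - 19^2)/2 = 22/2 = 11, a_5 = floor((19 + 19)/11) = 3.
  m_6 = 11*3 - 19 = 14, d_6 = (383 - 14^2)/11 = 187/11 = 17, a_6 = floor((19 + 14)/17) = 1.
  m_7 = 17*1 - 14 = 3, d_7 = (383 - 3^2)/17 = 374/17 = 22, a_7 = floor((19 + 3)/22) = 1.
  m_8 = 22*1 - 3 = 19, d_8 = (383 - 19^2)/22 = 22/22 = 1, a_8 = floor((19 + 19)/1) = 38.
  m_9 = 1*38 - 19 = 19, d_9 = (383 - 19^2)/1 = 22/1 = 22: (m_9, d_9) = (m_1, d_1) = (19, 22), so from here the quotients repeat a_1, ..., a_8; the period length is 8.
So sqrt(383) = [19; (1, 1, 3, 19, 3, 1, 1, 38)] with period length k = 8.
k is even, so the fundamental solution of x^2 - 383y^2 = 1 is (p_{k-1}, q_{k-1}) = (p_7, q_7); compute convergents through index 7.
Convergents (p_i = a_i*p_{i-1} + p_{i-2}, q_i = a_i*q_{i-1} + q_{i-2} with p_{-2}=0, p_{-1}=1, q_{-2}=1, q_{-1}=0):
  i=0: a_0=19, p_0 = 19*1 + 0 = 19, q_0 = 19*0 + 1 = 1.
  i=1: a_1=1, p_1 = 1*19 + 1 = 20, q_1 = 1*1 + 0 = 1.
  i=2: a_2=1, p_2 = 1*20 + 19 = 39, q_2 = 1*1 + 1 = 2.
  i=3: a_3=3, p_3 = 3*39 + 20 = 137, q_3 = 3*2 + 1 = 7.
  i=4: a_4=19, p_4 = 19*137 + 39 = 2642, q_4 = 19*7 + 2 = 135.
  i=5: a_5=3, p_5 = 3*2642 + 137 = 8063, q_5 = 3*135 + 7 = 412.
  i=6: a_6=1, p_6 = 1*8063 + 2642 = 10705, q_6 = 1*412 + 135 = 547.
  i=7: a_7=1, p_7 = 1*10705 + 8063 = 18768, q_7 = 1*547 + 412 = 959.
Check: 18768^2 - 383*959^2 = 352237824 - 352237823 = 1, so (x, y) = (18768, 959) solves the equation, and by the theorem it is the least positive solution.

(x, y) = (18768, 959)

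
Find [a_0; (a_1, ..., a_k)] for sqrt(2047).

Write x_i = (sqrt(2047) + m_i)/d_i with (m_0, d_0) = (0, 1). a_0 = floor(sqrt(2047)) = 45, since 45^2 = 2025 <= 2047 < 2116 = 46^2.
Iterate m_{i+1} = d_i*a_i - m_i, d_{i+1} = (2047 - m_{i+1}^2)/d_i, a_{i+1} = floor((a_0 + m_{i+1})/d_{i+1}):
  m_1 = 1*45 - 0 = 45, d_1 = (2047 - 45^2)/1 = 22/1 = 22, a_1 = floor((45 + 45)/22) = 4.
  m_2 = 22*4 - 45 = 43, d_2 = (2047 - 43^2)/22 = 198/22 = 9, a_2 = floor((45 + 43)/9) = 9.
  m_3 = 9*9 - 43 = 38, d_3 = (2047 - 38^2)/9 = 603/9 = 67, a_3 = floor((45 + 38)/67) = 1.
  m_4 = 67*1 - 38 = 29, d_4 = (2047 - 29^2)/67 = 1206/67 = 18, a_4 = floor((45 + 29)/18) = 4.
  m_5 = 18*4 - 29 = 43, d_5 = (2047 - 43^2)/18 = 198/18 = 11, a_5 = floor((45 + 43)/11) = 8.
  m_6 = 11*8 - 43 = 45, d_6 = (2047 - 45^2)/11 = 22/11 = 2, a_6 = floor((45 + 45)/2) = 45.
  m_7 = 2*45 - 45 = 45, d_7 = (2047 - 45^2)/2 = 22/2 = 11, a_7 = floor((45 + 45)/11) = 8.
  m_8 = 11*8 - 45 = 43, d_8 = (2047 - 43^2)/11 = 198/11 = 18, a_8 = floor((45 + 43)/18) = 4.
  m_9 = 18*4 - 43 = 29, d_9 = (2047 - 29^2)/18 = 1206/18 = 67, a_9 = floor((45 + 29)/67) = 1.
  m_10 = 67*1 - 29 = 38, d_10 = (2047 - 38^2)/67 = 603/67 = 9, a_10 = floor((45 + 38)/9) = 9.
  m_11 = 9*9 - 38 = 43, d_11 = (2047 - 43^2)/9 = 198/9 = 22, a_11 = floor((45 + 43)/22) = 4.
  m_12 = 22*4 - 43 = 45, d_12 = (2047 - 45^2)/22 = 22/22 = 1, a_12 = floor((45 + 45)/1) = 90.
  m_13 = 1*90 - 45 = 45, d_13 = (2047 - 45^2)/1 = 22/1 = 22: (m_13, d_13) = (m_1, d_1) = (45, 22), so from here the quotients repeat a_1, ..., a_12; the period length is 12.
Hence the expansion of sqrt(2047) is a_0 = 45 followed by the repeating block 4, 9, 1, 4, 8, 45, 8, 4, 1, 9, 4, 90 (period 12).

[45; (4, 9, 1, 4, 8, 45, 8, 4, 1, 9, 4, 90)]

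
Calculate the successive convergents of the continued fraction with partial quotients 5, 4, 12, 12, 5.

5/1, 21/4, 257/49, 3105/592, 15782/3009

Using the convergent recurrence p_i = a_i*p_{i-1} + p_{i-2}, q_i = a_i*q_{i-1} + q_{i-2} with p_{-2}=0, p_{-1}=1, q_{-2}=1, q_{-1}=0:
  i=0: a_0=5, p_0 = 5*1 + 0 = 5, q_0 = 5*0 + 1 = 1.
  i=1: a_1=4, p_1 = 4*5 + 1 = 21, q_1 = 4*1 + 0 = 4.
  i=2: a_2=12, p_2 = 12*21 + 5 = 257, q_2 = 12*4 + 1 = 49.
  i=3: a_3=12, p_3 = 12*257 + 21 = 3105, q_3 = 12*49 + 4 = 592.
  i=4: a_4=5, p_4 = 5*3105 + 257 = 15782, q_4 = 5*592 + 49 = 3009.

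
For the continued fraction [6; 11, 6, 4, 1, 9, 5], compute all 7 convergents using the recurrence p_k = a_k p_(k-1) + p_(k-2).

6/1, 67/11, 408/67, 1699/279, 2107/346, 20662/3393, 105417/17311

Using the convergent recurrence p_i = a_i*p_{i-1} + p_{i-2}, q_i = a_i*q_{i-1} + q_{i-2} with p_{-2}=0, p_{-1}=1, q_{-2}=1, q_{-1}=0:
  i=0: a_0=6, p_0 = 6*1 + 0 = 6, q_0 = 6*0 + 1 = 1.
  i=1: a_1=11, p_1 = 11*6 + 1 = 67, q_1 = 11*1 + 0 = 11.
  i=2: a_2=6, p_2 = 6*67 + 6 = 408, q_2 = 6*11 + 1 = 67.
  i=3: a_3=4, p_3 = 4*408 + 67 = 1699, q_3 = 4*67 + 11 = 279.
  i=4: a_4=1, p_4 = 1*1699 + 408 = 2107, q_4 = 1*279 + 67 = 346.
  i=5: a_5=9, p_5 = 9*2107 + 1699 = 20662, q_5 = 9*346 + 279 = 3393.
  i=6: a_6=5, p_6 = 5*20662 + 2107 = 105417, q_6 = 5*3393 + 346 = 17311.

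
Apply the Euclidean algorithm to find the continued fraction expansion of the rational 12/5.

Run the Euclidean algorithm on 12 and 5; the successive quotients are the partial quotients a_0, a_1, ... (each step inverts the fractional part left over by the previous one):
  12 = 2*5 + 2, so a_0 = 2.
  5 = 2*2 + 1, so a_1 = 2.
  2 = 2*1 + 0, so a_2 = 2.
The remainder reaches 0 after 3 divisions, so the expansion has 3 partial quotients, read off in order.

[2; 2, 2]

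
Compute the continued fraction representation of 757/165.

Run the Euclidean algorithm on 757 and 165; the successive quotients are the partial quotients a_0, a_1, ... (each step inverts the fractional part left over by the previous one):
  757 = 4*165 + 97, so a_0 = 4.
  165 = 1*97 + 68, so a_1 = 1.
  97 = 1*68 + 29, so a_2 = 1.
  68 = 2*29 + 10, so a_3 = 2.
  29 = 2*10 + 9, so a_4 = 2.
  10 = 1*9 + 1, so a_5 = 1.
  9 = 9*1 + 0, so a_6 = 9.
The remainder reaches 0 after 7 divisions, so the expansion has 7 partial quotients, read off in order.

[4; 1, 1, 2, 2, 1, 9]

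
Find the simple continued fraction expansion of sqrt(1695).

Write x_i = (sqrt(1695) + m_i)/d_i with (m_0, d_0) = (0, 1). a_0 = floor(sqrt(1695)) = 41, since 41^2 = 1681 <= 1695 < 1764 = 42^2.
Iterate m_{i+1} = d_i*a_i - m_i, d_{i+1} = (1695 - m_{i+1}^2)/d_i, a_{i+1} = floor((a_0 + m_{i+1})/d_{i+1}):
  m_1 = 1*41 - 0 = 41, d_1 = (1695 - 41^2)/1 = 14/1 = 14, a_1 = floor((41 + 41)/14) = 5.
  m_2 = 14*5 - 41 = 29, d_2 = (1695 - 29^2)/14 = 854/14 = 61, a_2 = floor((41 + 29)/61) = 1.
  m_3 = 61*1 - 29 = 32, d_3 = (1695 - 32^2)/61 = 671/61 = 11, a_3 = floor((41 + 32)/11) = 6.
  m_4 = 11*6 - 32 = 34, d_4 = (1695 - 34^2)/11 = 539/11 = 49, a_4 = floor((41 + 34)/49) = 1.
  m_5 = 49*1 - 34 = 15, d_5 = (1695 - 15^2)/49 = 1470/49 = 30, a_5 = floor((41 + 15)/30) = 1.
  m_6 = 30*1 - 15 = 15, d_6 = (1695 - 15^2)/30 = 1470/30 = 49, a_6 = floor((41 + 15)/49) = 1.
  m_7 = 49*1 - 15 = 34, d_7 = (1695 - 34^2)/49 = 539/49 = 11, a_7 = floor((41 + 34)/11) = 6.
  m_8 = 11*6 - 34 = 32, d_8 = (1695 - 32^2)/11 = 671/11 = 61, a_8 = floor((41 + 32)/61) = 1.
  m_9 = 61*1 - 32 = 29, d_9 = (1695 - 29^2)/61 = 854/61 = 14, a_9 = floor((41 + 29)/14) = 5.
  m_10 = 14*5 - 29 = 41, d_10 = (1695 - 41^2)/14 = 14/14 = 1, a_10 = floor((41 + 41)/1) = 82.
  m_11 = 1*82 - 41 = 41, d_11 = (1695 - 41^2)/1 = 14/1 = 14: (m_11, d_11) = (m_1, d_1) = (41, 14), so from here the quotients repeat a_1, ..., a_10; the period length is 10.
Hence the expansion of sqrt(1695) is a_0 = 41 followed by the repeating block 5, 1, 6, 1, 1, 1, 6, 1, 5, 82 (period 10).

[41; (5, 1, 6, 1, 1, 1, 6, 1, 5, 82)]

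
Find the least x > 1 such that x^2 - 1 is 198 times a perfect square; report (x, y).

(x, y) = (197, 14)

First expand sqrt(198) as a continued fraction. With x_i = (sqrt(198) + m_i)/d_i and (m_0, d_0) = (0, 1): a_0 = floor(sqrt(198)) = 14, since 14^2 = 196 <= 198 < 225 = 15^2.
Iterate m_{i+1} = d_i*a_i - m_i, d_{i+1} = (198 - m_{i+1}^2)/d_i, a_{i+1} = floor((a_0 + m_{i+1})/d_{i+1}):
  m_1 = 1*14 - 0 = 14, d_1 = (198 - 14^2)/1 = 2/1 = 2, a_1 = floor((14 + 14)/2) = 14.
  m_2 = 2*14 - 14 = 14, d_2 = (198 - 14^2)/2 = 2/2 = 1, a_2 = floor((14 + 14)/1) = 28.
  m_3 = 1*28 - 14 = 14, d_3 = (198 - 14^2)/1 = 2/1 = 2: (m_3, d_3) = (m_1, d_1) = (14, 2), so from here the quotients repeat a_1, a_2; the period length is 2.
So sqrt(198) = [14; (14, 28)] with period length k = 2.
k is even, so the fundamental solution of x^2 - 198y^2 = 1 is (p_{k-1}, q_{k-1}) = (p_1, q_1); compute convergents through index 1.
Convergents (p_i = a_i*p_{i-1} + p_{i-2}, q_i = a_i*q_{i-1} + q_{i-2} with p_{-2}=0, p_{-1}=1, q_{-2}=1, q_{-1}=0):
  i=0: a_0=14, p_0 = 14*1 + 0 = 14, q_0 = 14*0 + 1 = 1.
  i=1: a_1=14, p_1 = 14*14 + 1 = 197, q_1 = 14*1 + 0 = 14.
Check: 197^2 - 198*14^2 = 38809 - 38808 = 1, so (x, y) = (197, 14) solves the equation, and by the theorem it is the least positive solution.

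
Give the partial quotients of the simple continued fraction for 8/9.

Run the Euclidean algorithm on 8 and 9; the successive quotients are the partial quotients a_0, a_1, ... (each step inverts the fractional part left over by the previous one):
  8 = 0*9 + 8, so a_0 = 0.
  9 = 1*8 + 1, so a_1 = 1.
  8 = 8*1 + 0, so a_2 = 8.
The remainder reaches 0 after 3 divisions, so the expansion has 3 partial quotients, read off in order.

[0; 1, 8]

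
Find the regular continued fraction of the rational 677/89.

[7; 1, 1, 1, 1, 5, 3]

Run the Euclidean algorithm on 677 and 89; the successive quotients are the partial quotients a_0, a_1, ... (each step inverts the fractional part left over by the previous one):
  677 = 7*89 + 54, so a_0 = 7.
  89 = 1*54 + 35, so a_1 = 1.
  54 = 1*35 + 19, so a_2 = 1.
  35 = 1*19 + 16, so a_3 = 1.
  19 = 1*16 + 3, so a_4 = 1.
  16 = 5*3 + 1, so a_5 = 5.
  3 = 3*1 + 0, so a_6 = 3.
The remainder reaches 0 after 7 divisions, so the expansion has 7 partial quotients, read off in order.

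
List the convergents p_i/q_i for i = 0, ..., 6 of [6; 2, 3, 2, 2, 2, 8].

Using the convergent recurrence p_i = a_i*p_{i-1} + p_{i-2}, q_i = a_i*q_{i-1} + q_{i-2} with p_{-2}=0, p_{-1}=1, q_{-2}=1, q_{-1}=0:
  i=0: a_0=6, p_0 = 6*1 + 0 = 6, q_0 = 6*0 + 1 = 1.
  i=1: a_1=2, p_1 = 2*6 + 1 = 13, q_1 = 2*1 + 0 = 2.
  i=2: a_2=3, p_2 = 3*13 + 6 = 45, q_2 = 3*2 + 1 = 7.
  i=3: a_3=2, p_3 = 2*45 + 13 = 103, q_3 = 2*7 + 2 = 16.
  i=4: a_4=2, p_4 = 2*103 + 45 = 251, q_4 = 2*16 + 7 = 39.
  i=5: a_5=2, p_5 = 2*251 + 103 = 605, q_5 = 2*39 + 16 = 94.
  i=6: a_6=8, p_6 = 8*605 + 251 = 5091, q_6 = 8*94 + 39 = 791.

6/1, 13/2, 45/7, 103/16, 251/39, 605/94, 5091/791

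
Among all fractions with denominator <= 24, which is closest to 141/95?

Expand x = 141/95 as a continued fraction with the Euclidean algorithm:
  141 = 1*95 + 46, so a_0 = 1.
  95 = 2*46 + 3, so a_1 = 2.
  46 = 15*3 + 1, so a_2 = 15.
  3 = 3*1 + 0, so a_3 = 3.
so x = [1; 2, 15, 3].
Convergents (p_i = a_i*p_{i-1} + p_{i-2}, q_i = a_i*q_{i-1} + q_{i-2} with p_{-2}=0, p_{-1}=1, q_{-2}=1, q_{-1}=0), until the denominator exceeds 24:
  i=0: a_0=1, p_0 = 1*1 + 0 = 1, q_0 = 1*0 + 1 = 1.
  i=1: a_1=2, p_1 = 2*1 + 1 = 3, q_1 = 2*1 + 0 = 2.
  i=2: a_2=15, p_2 = 15*3 + 1 = 46, q_2 = 15*2 + 1 = 31.
q_2 = 31 > 24, so the last convergent with denominator <= 24 is p_1/q_1 = 3/2.
The closest fraction with denominator <= 24 is either p_1/q_1 or the intermediate fraction (k*p_1 + p_0)/(k*q_1 + q_0) with the largest k >= 1 whose denominator stays <= 24; these approach x as k grows, and every other convergent or intermediate fraction in range is farther away.
Largest k: floor((24 - q_0)/q_1) = floor((24 - 1)/2) = 11.
That gives (11*3 + 1)/(11*2 + 1) = 34/23.
Compare the errors: |x - 3/2| = |141*2 - 3*95|/(95*2) = 3/190, and |x - 34/23| = |141*23 - 34*95|/(95*23) = 13/2185.
Cross-multiplying, 13*190 = 2470 < 6555 = 3*2185, so 13/2185 is smaller: the intermediate fraction 34/23 is closer to x than 3/2.

34/23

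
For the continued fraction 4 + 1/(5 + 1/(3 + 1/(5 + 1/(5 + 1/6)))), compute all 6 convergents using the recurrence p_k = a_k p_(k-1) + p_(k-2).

Using the convergent recurrence p_i = a_i*p_{i-1} + p_{i-2}, q_i = a_i*q_{i-1} + q_{i-2} with p_{-2}=0, p_{-1}=1, q_{-2}=1, q_{-1}=0:
  i=0: a_0=4, p_0 = 4*1 + 0 = 4, q_0 = 4*0 + 1 = 1.
  i=1: a_1=5, p_1 = 5*4 + 1 = 21, q_1 = 5*1 + 0 = 5.
  i=2: a_2=3, p_2 = 3*21 + 4 = 67, q_2 = 3*5 + 1 = 16.
  i=3: a_3=5, p_3 = 5*67 + 21 = 356, q_3 = 5*16 + 5 = 85.
  i=4: a_4=5, p_4 = 5*356 + 67 = 1847, q_4 = 5*85 + 16 = 441.
  i=5: a_5=6, p_5 = 6*1847 + 356 = 11438, q_5 = 6*441 + 85 = 2731.

4/1, 21/5, 67/16, 356/85, 1847/441, 11438/2731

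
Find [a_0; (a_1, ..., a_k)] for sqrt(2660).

Write x_i = (sqrt(2660) + m_i)/d_i with (m_0, d_0) = (0, 1). a_0 = floor(sqrt(2660)) = 51, since 51^2 = 2601 <= 2660 < 2704 = 52^2.
Iterate m_{i+1} = d_i*a_i - m_i, d_{i+1} = (2660 - m_{i+1}^2)/d_i, a_{i+1} = floor((a_0 + m_{i+1})/d_{i+1}):
  m_1 = 1*51 - 0 = 51, d_1 = (2660 - 51^2)/1 = 59/1 = 59, a_1 = floor((51 + 51)/59) = 1.
  m_2 = 59*1 - 51 = 8, d_2 = (2660 - 8^2)/59 = 2596/59 = 44, a_2 = floor((51 + 8)/44) = 1.
  m_3 = 44*1 - 8 = 36, d_3 = (2660 - 36^2)/44 = 1364/44 = 31, a_3 = floor((51 + 36)/31) = 2.
  m_4 = 31*2 - 36 = 26, d_4 = (2660 - 26^2)/31 = 1984/31 = 64, a_4 = floor((51 + 26)/64) = 1.
  m_5 = 64*1 - 26 = 38, d_5 = (2660 - 38^2)/64 = 1216/64 = 19, a_5 = floor((51 + 38)/19) = 4.
  m_6 = 19*4 - 38 = 38, d_6 = (2660 - 38^2)/19 = 1216/19 = 64, a_6 = floor((51 + 38)/64) = 1.
  m_7 = 64*1 - 38 = 26, d_7 = (2660 - 26^2)/64 = 1984/64 = 31, a_7 = floor((51 + 26)/31) = 2.
  m_8 = 31*2 - 26 = 36, d_8 = (2660 - 36^2)/31 = 1364/31 = 44, a_8 = floor((51 + 36)/44) = 1.
  m_9 = 44*1 - 36 = 8, d_9 = (2660 - 8^2)/44 = 2596/44 = 59, a_9 = floor((51 + 8)/59) = 1.
  m_10 = 59*1 - 8 = 51, d_10 = (2660 - 51^2)/59 = 59/59 = 1, a_10 = floor((51 + 51)/1) = 102.
  m_11 = 1*102 - 51 = 51, d_11 = (2660 - 51^2)/1 = 59/1 = 59: (m_11, d_11) = (m_1, d_1) = (51, 59), so from here the quotients repeat a_1, ..., a_10; the period length is 10.
Hence the expansion of sqrt(2660) is a_0 = 51 followed by the repeating block 1, 1, 2, 1, 4, 1, 2, 1, 1, 102 (period 10).

[51; (1, 1, 2, 1, 4, 1, 2, 1, 1, 102)]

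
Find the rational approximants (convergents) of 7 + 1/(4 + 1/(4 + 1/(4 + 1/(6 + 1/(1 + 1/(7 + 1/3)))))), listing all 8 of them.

7/1, 29/4, 123/17, 521/72, 3249/449, 3770/521, 29639/4096, 92687/12809

Using the convergent recurrence p_i = a_i*p_{i-1} + p_{i-2}, q_i = a_i*q_{i-1} + q_{i-2} with p_{-2}=0, p_{-1}=1, q_{-2}=1, q_{-1}=0:
  i=0: a_0=7, p_0 = 7*1 + 0 = 7, q_0 = 7*0 + 1 = 1.
  i=1: a_1=4, p_1 = 4*7 + 1 = 29, q_1 = 4*1 + 0 = 4.
  i=2: a_2=4, p_2 = 4*29 + 7 = 123, q_2 = 4*4 + 1 = 17.
  i=3: a_3=4, p_3 = 4*123 + 29 = 521, q_3 = 4*17 + 4 = 72.
  i=4: a_4=6, p_4 = 6*521 + 123 = 3249, q_4 = 6*72 + 17 = 449.
  i=5: a_5=1, p_5 = 1*3249 + 521 = 3770, q_5 = 1*449 + 72 = 521.
  i=6: a_6=7, p_6 = 7*3770 + 3249 = 29639, q_6 = 7*521 + 449 = 4096.
  i=7: a_7=3, p_7 = 3*29639 + 3770 = 92687, q_7 = 3*4096 + 521 = 12809.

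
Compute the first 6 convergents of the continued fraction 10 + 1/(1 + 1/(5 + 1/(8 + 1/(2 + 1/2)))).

10/1, 11/1, 65/6, 531/49, 1127/104, 2785/257

Using the convergent recurrence p_i = a_i*p_{i-1} + p_{i-2}, q_i = a_i*q_{i-1} + q_{i-2} with p_{-2}=0, p_{-1}=1, q_{-2}=1, q_{-1}=0:
  i=0: a_0=10, p_0 = 10*1 + 0 = 10, q_0 = 10*0 + 1 = 1.
  i=1: a_1=1, p_1 = 1*10 + 1 = 11, q_1 = 1*1 + 0 = 1.
  i=2: a_2=5, p_2 = 5*11 + 10 = 65, q_2 = 5*1 + 1 = 6.
  i=3: a_3=8, p_3 = 8*65 + 11 = 531, q_3 = 8*6 + 1 = 49.
  i=4: a_4=2, p_4 = 2*531 + 65 = 1127, q_4 = 2*49 + 6 = 104.
  i=5: a_5=2, p_5 = 2*1127 + 531 = 2785, q_5 = 2*104 + 49 = 257.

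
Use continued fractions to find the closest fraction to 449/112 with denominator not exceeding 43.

4/1

Expand x = 449/112 as a continued fraction with the Euclidean algorithm:
  449 = 4*112 + 1, so a_0 = 4.
  112 = 112*1 + 0, so a_1 = 112.
so x = [4; 112].
Convergents (p_i = a_i*p_{i-1} + p_{i-2}, q_i = a_i*q_{i-1} + q_{i-2} with p_{-2}=0, p_{-1}=1, q_{-2}=1, q_{-1}=0), until the denominator exceeds 43:
  i=0: a_0=4, p_0 = 4*1 + 0 = 4, q_0 = 4*0 + 1 = 1.
  i=1: a_1=112, p_1 = 112*4 + 1 = 449, q_1 = 112*1 + 0 = 112.
q_1 = 112 > 43, so the last convergent with denominator <= 43 is p_0/q_0 = 4/1.
The closest fraction with denominator <= 43 is either p_0/q_0 or the intermediate fraction (k*p_0 + p_{-1})/(k*q_0 + q_{-1}) with the largest k >= 1 whose denominator stays <= 43; these approach x as k grows, and every other convergent or intermediate fraction in range is farther away.
Largest k: floor((43 - q_{-1})/q_0) = floor((43 - 0)/1) = 43 (using the seeds p_{-1} = 1, q_{-1} = 0).
That gives (43*4 + 1)/(43*1 + 0) = 173/43.
Compare the errors: |x - 4/1| = |449*1 - 4*112|/(112*1) = 1/112, and |x - 173/43| = |449*43 - 173*112|/(112*43) = 69/4816.
Cross-multiplying, 1*4816 = 4816 < 7728 = 69*112, so 1/112 is smaller: the convergent 4/1 is closer to x than 173/43.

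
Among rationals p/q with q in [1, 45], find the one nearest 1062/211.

Expand x = 1062/211 as a continued fraction with the Euclidean algorithm:
  1062 = 5*211 + 7, so a_0 = 5.
  211 = 30*7 + 1, so a_1 = 30.
  7 = 7*1 + 0, so a_2 = 7.
so x = [5; 30, 7].
Convergents (p_i = a_i*p_{i-1} + p_{i-2}, q_i = a_i*q_{i-1} + q_{i-2} with p_{-2}=0, p_{-1}=1, q_{-2}=1, q_{-1}=0), until the denominator exceeds 45:
  i=0: a_0=5, p_0 = 5*1 + 0 = 5, q_0 = 5*0 + 1 = 1.
  i=1: a_1=30, p_1 = 30*5 + 1 = 151, q_1 = 30*1 + 0 = 30.
  i=2: a_2=7, p_2 = 7*151 + 5 = 1062, q_2 = 7*30 + 1 = 211.
q_2 = 211 > 45, so the last convergent with denominator <= 45 is p_1/q_1 = 151/30.
The closest fraction with denominator <= 45 is either p_1/q_1 or the intermediate fraction (k*p_1 + p_0)/(k*q_1 + q_0) with the largest k >= 1 whose denominator stays <= 45; these approach x as k grows, and every other convergent or intermediate fraction in range is farther away.
Largest k: floor((45 - q_0)/q_1) = floor((45 - 1)/30) = 1.
That gives (1*151 + 5)/(1*30 + 1) = 156/31.
Compare the errors: |x - 151/30| = |1062*30 - 151*211|/(211*30) = 1/6330, and |x - 156/31| = |1062*31 - 156*211|/(211*31) = 6/6541.
Cross-multiplying, 1*6541 = 6541 < 37980 = 6*6330, so 1/6330 is smaller: the convergent 151/30 is closer to x than 156/31.

151/30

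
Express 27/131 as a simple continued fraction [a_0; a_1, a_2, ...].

Run the Euclidean algorithm on 27 and 131; the successive quotients are the partial quotients a_0, a_1, ... (each step inverts the fractional part left over by the previous one):
  27 = 0*131 + 27, so a_0 = 0.
  131 = 4*27 + 23, so a_1 = 4.
  27 = 1*23 + 4, so a_2 = 1.
  23 = 5*4 + 3, so a_3 = 5.
  4 = 1*3 + 1, so a_4 = 1.
  3 = 3*1 + 0, so a_5 = 3.
The remainder reaches 0 after 6 divisions, so the expansion has 6 partial quotients, read off in order.

[0; 4, 1, 5, 1, 3]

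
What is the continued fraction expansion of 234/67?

[3; 2, 33]

Run the Euclidean algorithm on 234 and 67; the successive quotients are the partial quotients a_0, a_1, ... (each step inverts the fractional part left over by the previous one):
  234 = 3*67 + 33, so a_0 = 3.
  67 = 2*33 + 1, so a_1 = 2.
  33 = 33*1 + 0, so a_2 = 33.
The remainder reaches 0 after 3 divisions, so the expansion has 3 partial quotients, read off in order.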